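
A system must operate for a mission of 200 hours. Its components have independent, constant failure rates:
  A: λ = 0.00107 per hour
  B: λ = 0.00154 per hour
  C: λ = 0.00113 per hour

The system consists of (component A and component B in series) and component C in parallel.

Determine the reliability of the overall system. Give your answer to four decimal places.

0.9177

R(A) = exp(−0.00107 × 200) = 0.807348
R(B) = exp(−0.00154 × 200) = 0.734915
R(C) = exp(−0.00113 × 200) = 0.797718
Series (A and B): 0.807348 × 0.734915 = 0.593332
Parallel ([0.593332] and C): 1 − (1 − 0.593332)(1 − 0.797718) = 0.9177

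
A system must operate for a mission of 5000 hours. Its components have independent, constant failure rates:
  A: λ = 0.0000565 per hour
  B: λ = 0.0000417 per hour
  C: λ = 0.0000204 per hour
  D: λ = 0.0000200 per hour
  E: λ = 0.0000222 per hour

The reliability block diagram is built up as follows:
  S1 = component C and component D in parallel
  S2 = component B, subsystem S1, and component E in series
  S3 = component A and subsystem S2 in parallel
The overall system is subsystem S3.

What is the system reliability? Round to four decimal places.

0.9310

R(A) = exp(−0.0000565 × 5000) = 0.753897
R(B) = exp(−0.0000417 × 5000) = 0.811801
R(C) = exp(−0.0000204 × 5000) = 0.903030
R(D) = exp(−0.0000200 × 5000) = 0.904837
R(E) = exp(−0.0000222 × 5000) = 0.894939
Parallel (C and D): 1 − (1 − 0.903030)(1 − 0.904837) = 0.990772
Series (B, [0.990772], and E): 0.811801 × 0.990772 × 0.894939 = 0.719808
Parallel (A and [0.719808]): 1 − (1 − 0.753897)(1 − 0.719808) = 0.9310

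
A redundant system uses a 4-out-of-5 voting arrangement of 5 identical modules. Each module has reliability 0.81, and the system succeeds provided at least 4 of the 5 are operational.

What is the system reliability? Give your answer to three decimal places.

0.758

R = Σ_{i=4}^{5} C(5,i) p^i (1−p)^{5−i} with p = 0.81
C(5,4)·0.81^4·0.19^1 = 0.40894
C(5,5)·0.81^5·0.19^0 = 0.34868
Sum = 0.758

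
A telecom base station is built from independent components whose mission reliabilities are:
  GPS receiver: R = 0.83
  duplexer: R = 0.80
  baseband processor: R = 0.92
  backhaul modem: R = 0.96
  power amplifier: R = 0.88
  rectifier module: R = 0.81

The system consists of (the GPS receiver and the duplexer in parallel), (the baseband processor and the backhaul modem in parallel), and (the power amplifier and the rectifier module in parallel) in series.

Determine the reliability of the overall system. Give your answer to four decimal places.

Parallel (GPS receiver and duplexer): 1 − (1 − 0.830000)(1 − 0.800000) = 0.966000
Parallel (baseband processor and backhaul modem): 1 − (1 − 0.920000)(1 − 0.960000) = 0.996800
Parallel (power amplifier and rectifier module): 1 − (1 − 0.880000)(1 − 0.810000) = 0.977200
Series ([0.966000], [0.996800], and [0.977200]): 0.966000 × 0.996800 × 0.977200 = 0.9410

0.9410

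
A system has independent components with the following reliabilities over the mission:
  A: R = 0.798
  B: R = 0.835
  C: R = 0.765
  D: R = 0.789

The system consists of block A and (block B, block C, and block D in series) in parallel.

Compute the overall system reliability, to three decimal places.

Series (B, C, and D): 0.83500 × 0.76500 × 0.78900 = 0.50399
Parallel (A and [0.50399]): 1 − (1 − 0.79800)(1 − 0.50399) = 0.900

0.900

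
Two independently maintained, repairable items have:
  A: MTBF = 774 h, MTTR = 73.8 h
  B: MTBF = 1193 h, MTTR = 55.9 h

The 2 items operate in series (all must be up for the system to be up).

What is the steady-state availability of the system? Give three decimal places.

A(A) = MTBF/(MTBF+MTTR) = 774/(774+73.8) = 0.912951
A(B) = MTBF/(MTBF+MTTR) = 1193/(1193+55.9) = 0.955241
Series availability: 0.912951 × 0.955241 = 0.872

0.872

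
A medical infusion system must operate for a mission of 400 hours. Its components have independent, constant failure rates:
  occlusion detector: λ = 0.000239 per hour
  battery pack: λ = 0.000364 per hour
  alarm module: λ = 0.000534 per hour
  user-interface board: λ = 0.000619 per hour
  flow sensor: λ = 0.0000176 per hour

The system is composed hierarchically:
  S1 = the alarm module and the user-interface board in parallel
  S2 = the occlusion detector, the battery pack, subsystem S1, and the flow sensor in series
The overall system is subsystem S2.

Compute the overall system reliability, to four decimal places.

0.7473

R(occlusion detector) = exp(−0.000239 × 400) = 0.908827
R(battery pack) = exp(−0.000364 × 400) = 0.864503
R(alarm module) = exp(−0.000534 × 400) = 0.807671
R(user-interface board) = exp(−0.000619 × 400) = 0.780672
R(flow sensor) = exp(−0.0000176 × 400) = 0.992985
Parallel (alarm module and user-interface board): 1 − (1 − 0.807671)(1 − 0.780672) = 0.957817
Series (occlusion detector, battery pack, [0.957817], and flow sensor): 0.908827 × 0.864503 × 0.957817 × 0.992985 = 0.7473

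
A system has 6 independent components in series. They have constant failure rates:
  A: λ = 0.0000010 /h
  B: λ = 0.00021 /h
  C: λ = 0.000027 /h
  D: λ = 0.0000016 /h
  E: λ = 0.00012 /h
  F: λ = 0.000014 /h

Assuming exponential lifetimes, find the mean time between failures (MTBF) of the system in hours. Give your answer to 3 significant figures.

Series of exponential components: λ_sys = Σ λ_i
λ_sys = 0.0000010 + 0.00021 + 0.000027 + 0.0000016 + 0.00012 + 0.000014 = 3.7360e-04 /h
MTBF = 1 / λ_sys = 2680 h

2680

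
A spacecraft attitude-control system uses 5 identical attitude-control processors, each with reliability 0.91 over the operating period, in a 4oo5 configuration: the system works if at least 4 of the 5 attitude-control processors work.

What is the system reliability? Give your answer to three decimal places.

R = Σ_{i=4}^{5} C(5,i) p^i (1−p)^{5−i} with p = 0.91
C(5,4)·0.91^4·0.09^1 = 0.30859
C(5,5)·0.91^5·0.09^0 = 0.62403
Sum = 0.933

0.933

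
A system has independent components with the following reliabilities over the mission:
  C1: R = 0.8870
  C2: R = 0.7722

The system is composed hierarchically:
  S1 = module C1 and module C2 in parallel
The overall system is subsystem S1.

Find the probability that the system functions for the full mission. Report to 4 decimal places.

Parallel (C1 and C2): 1 − (1 − 0.887000)(1 − 0.772200) = 0.9743

0.9743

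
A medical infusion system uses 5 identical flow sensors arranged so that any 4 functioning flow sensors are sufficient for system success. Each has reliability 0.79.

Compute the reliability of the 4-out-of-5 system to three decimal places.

R = Σ_{i=4}^{5} C(5,i) p^i (1−p)^{5−i} with p = 0.79
C(5,4)·0.79^4·0.21^1 = 0.40898
C(5,5)·0.79^5·0.21^0 = 0.30771
Sum = 0.717

0.717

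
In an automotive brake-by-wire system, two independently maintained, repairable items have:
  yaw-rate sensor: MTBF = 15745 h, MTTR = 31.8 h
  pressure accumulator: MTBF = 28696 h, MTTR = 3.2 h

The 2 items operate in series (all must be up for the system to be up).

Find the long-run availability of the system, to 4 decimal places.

0.9979

A(yaw-rate sensor) = MTBF/(MTBF+MTTR) = 15745/(15745+31.8) = 0.997984
A(pressure accumulator) = MTBF/(MTBF+MTTR) = 28696/(28696+3.2) = 0.999888
Series availability: 0.997984 × 0.999888 = 0.9979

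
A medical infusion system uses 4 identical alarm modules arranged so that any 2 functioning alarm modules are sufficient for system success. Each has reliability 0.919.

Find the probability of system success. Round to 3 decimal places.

0.998

R = Σ_{i=2}^{4} C(4,i) p^i (1−p)^{4−i} with p = 0.919
C(4,2)·0.919^2·0.081^2 = 0.03325
C(4,3)·0.919^3·0.081^1 = 0.25147
C(4,4)·0.919^4·0.081^0 = 0.71328
Sum = 0.998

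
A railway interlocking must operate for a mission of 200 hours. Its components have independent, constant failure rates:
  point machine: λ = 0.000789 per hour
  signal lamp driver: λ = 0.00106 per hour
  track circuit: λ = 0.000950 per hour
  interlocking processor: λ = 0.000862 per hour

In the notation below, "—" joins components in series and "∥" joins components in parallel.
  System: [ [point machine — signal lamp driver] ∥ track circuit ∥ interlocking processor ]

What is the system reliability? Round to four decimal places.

R(point machine) = exp(−0.000789 × 200) = 0.854021
R(signal lamp driver) = exp(−0.00106 × 200) = 0.808965
R(track circuit) = exp(−0.000950 × 200) = 0.826959
R(interlocking processor) = exp(−0.000862 × 200) = 0.841642
Series (point machine and signal lamp driver): 0.854021 × 0.808965 = 0.690873
Parallel ([0.690873], track circuit, and interlocking processor): 1 − (1 − 0.690873)(1 − 0.826959)(1 − 0.841642) = 0.9915

0.9915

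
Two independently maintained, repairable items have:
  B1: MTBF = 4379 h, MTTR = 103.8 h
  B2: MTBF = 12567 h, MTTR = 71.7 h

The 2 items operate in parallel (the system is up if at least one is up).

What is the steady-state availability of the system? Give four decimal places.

A(B1) = MTBF/(MTBF+MTTR) = 4379/(4379+103.8) = 0.976845
A(B2) = MTBF/(MTBF+MTTR) = 12567/(12567+71.7) = 0.994327
Parallel availability: 1 − (1 − 0.976845)(1 − 0.994327) = 0.9999

0.9999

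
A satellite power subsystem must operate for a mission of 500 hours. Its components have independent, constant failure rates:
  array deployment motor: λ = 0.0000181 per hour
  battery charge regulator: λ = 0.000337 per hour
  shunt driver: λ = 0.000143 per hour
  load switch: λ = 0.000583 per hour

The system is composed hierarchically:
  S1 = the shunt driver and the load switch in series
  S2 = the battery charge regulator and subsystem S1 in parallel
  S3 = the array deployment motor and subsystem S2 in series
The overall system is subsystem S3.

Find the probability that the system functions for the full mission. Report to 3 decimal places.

R(array deployment motor) = exp(−0.0000181 × 500) = 0.99099
R(battery charge regulator) = exp(−0.000337 × 500) = 0.84493
R(shunt driver) = exp(−0.000143 × 500) = 0.93100
R(load switch) = exp(−0.000583 × 500) = 0.74714
Series (shunt driver and load switch): 0.93100 × 0.74714 = 0.69559
Parallel (battery charge regulator and [0.69559]): 1 − (1 − 0.84493)(1 − 0.69559) = 0.95280
Series (array deployment motor and [0.95280]): 0.99099 × 0.95280 = 0.944

0.944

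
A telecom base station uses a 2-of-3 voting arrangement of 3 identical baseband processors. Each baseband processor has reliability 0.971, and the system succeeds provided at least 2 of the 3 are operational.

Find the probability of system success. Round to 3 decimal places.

0.998

R = Σ_{i=2}^{3} C(3,i) p^i (1−p)^{3−i} with p = 0.971
C(3,2)·0.971^2·0.029^1 = 0.08203
C(3,3)·0.971^3·0.029^0 = 0.91550
Sum = 0.998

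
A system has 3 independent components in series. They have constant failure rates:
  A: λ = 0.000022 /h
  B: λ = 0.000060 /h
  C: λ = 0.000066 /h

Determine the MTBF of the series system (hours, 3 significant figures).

Series of exponential components: λ_sys = Σ λ_i
λ_sys = 0.000022 + 0.000060 + 0.000066 = 1.4800e-04 /h
MTBF = 1 / λ_sys = 6760 h

6760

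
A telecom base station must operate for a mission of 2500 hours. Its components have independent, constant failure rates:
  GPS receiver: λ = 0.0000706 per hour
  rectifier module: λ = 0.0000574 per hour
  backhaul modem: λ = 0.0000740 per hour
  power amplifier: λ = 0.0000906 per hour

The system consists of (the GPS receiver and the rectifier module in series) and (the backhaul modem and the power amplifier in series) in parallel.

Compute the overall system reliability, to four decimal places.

R(GPS receiver) = exp(−0.0000706 × 2500) = 0.838199
R(rectifier module) = exp(−0.0000574 × 2500) = 0.866321
R(backhaul modem) = exp(−0.0000740 × 2500) = 0.831104
R(power amplifier) = exp(−0.0000906 × 2500) = 0.797319
Series (GPS receiver and rectifier module): 0.838199 × 0.866321 = 0.726149
Series (backhaul modem and power amplifier): 0.831104 × 0.797319 = 0.662655
Parallel ([0.726149] and [0.662655]): 1 − (1 − 0.726149)(1 − 0.662655) = 0.9076

0.9076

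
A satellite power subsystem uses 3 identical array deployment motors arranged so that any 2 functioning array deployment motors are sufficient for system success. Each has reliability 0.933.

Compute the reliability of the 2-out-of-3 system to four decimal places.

0.9871

R = Σ_{i=2}^{3} C(3,i) p^i (1−p)^{3−i} with p = 0.933
C(3,2)·0.933^2·0.067^1 = 0.174968
C(3,3)·0.933^3·0.067^0 = 0.812166
Sum = 0.9871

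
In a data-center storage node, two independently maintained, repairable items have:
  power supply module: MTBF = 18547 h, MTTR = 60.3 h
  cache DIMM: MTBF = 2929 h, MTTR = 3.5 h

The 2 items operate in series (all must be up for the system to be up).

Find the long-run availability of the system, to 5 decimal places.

A(power supply module) = MTBF/(MTBF+MTTR) = 18547/(18547+60.3) = 0.996759
A(cache DIMM) = MTBF/(MTBF+MTTR) = 2929/(2929+3.5) = 0.998806
Series availability: 0.996759 × 0.998806 = 0.99557

0.99557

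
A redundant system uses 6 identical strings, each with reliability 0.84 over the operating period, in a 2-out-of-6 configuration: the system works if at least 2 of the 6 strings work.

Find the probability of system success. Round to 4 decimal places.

0.9995

R = Σ_{i=2}^{6} C(6,i) p^i (1−p)^{6−i} with p = 0.84
C(6,2)·0.84^2·0.16^4 = 0.006936
C(6,3)·0.84^3·0.16^3 = 0.048554
C(6,4)·0.84^4·0.16^2 = 0.191183
C(6,5)·0.84^5·0.16^1 = 0.401483
C(6,6)·0.84^6·0.16^0 = 0.351298
Sum = 0.9995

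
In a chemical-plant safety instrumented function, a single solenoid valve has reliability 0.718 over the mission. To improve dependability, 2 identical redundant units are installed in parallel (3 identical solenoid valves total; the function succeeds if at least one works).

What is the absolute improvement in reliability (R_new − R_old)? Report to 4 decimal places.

0.2596

R_before = 0.718
R_after = 1 − (1 − 0.718)^3 = 0.9776
ΔR = 0.9776 − 0.718 = 0.2596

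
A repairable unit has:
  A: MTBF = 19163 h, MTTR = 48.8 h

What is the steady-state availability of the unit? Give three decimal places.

0.997

A(A) = MTBF/(MTBF+MTTR) = 19163/(19163+48.8) = 0.997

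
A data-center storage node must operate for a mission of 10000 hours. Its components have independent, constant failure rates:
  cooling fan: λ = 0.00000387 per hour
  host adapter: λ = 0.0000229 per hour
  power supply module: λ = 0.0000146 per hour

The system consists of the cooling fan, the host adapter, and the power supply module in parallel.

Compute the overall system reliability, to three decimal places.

0.999

R(cooling fan) = exp(−0.00000387 × 10000) = 0.96204
R(host adapter) = exp(−0.0000229 × 10000) = 0.79533
R(power supply module) = exp(−0.0000146 × 10000) = 0.86416
Parallel (cooling fan, host adapter, and power supply module): 1 − (1 − 0.96204)(1 − 0.79533)(1 − 0.86416) = 0.999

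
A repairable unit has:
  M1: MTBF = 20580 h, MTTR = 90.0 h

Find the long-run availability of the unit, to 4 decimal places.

A(M1) = MTBF/(MTBF+MTTR) = 20580/(20580+90.0) = 0.9956

0.9956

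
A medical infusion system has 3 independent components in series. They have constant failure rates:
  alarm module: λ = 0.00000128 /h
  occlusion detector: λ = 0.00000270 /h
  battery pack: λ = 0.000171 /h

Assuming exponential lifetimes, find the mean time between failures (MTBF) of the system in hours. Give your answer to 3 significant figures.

5710

Series of exponential components: λ_sys = Σ λ_i
λ_sys = 0.00000128 + 0.00000270 + 0.000171 = 1.7498e-04 /h
MTBF = 1 / λ_sys = 5710 h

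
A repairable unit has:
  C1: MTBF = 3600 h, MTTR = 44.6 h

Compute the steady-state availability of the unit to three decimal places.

0.988

A(C1) = MTBF/(MTBF+MTTR) = 3600/(3600+44.6) = 0.988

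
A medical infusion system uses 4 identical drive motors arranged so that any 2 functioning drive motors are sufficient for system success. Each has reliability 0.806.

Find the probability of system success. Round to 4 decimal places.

0.9750

R = Σ_{i=2}^{4} C(4,i) p^i (1−p)^{4−i} with p = 0.806
C(4,2)·0.806^2·0.194^2 = 0.146698
C(4,3)·0.806^3·0.194^1 = 0.406319
C(4,4)·0.806^4·0.194^0 = 0.422027
Sum = 0.9750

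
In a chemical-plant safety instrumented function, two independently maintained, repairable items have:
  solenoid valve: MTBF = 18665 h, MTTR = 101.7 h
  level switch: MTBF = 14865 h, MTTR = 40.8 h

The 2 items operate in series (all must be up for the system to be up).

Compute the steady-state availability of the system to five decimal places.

0.99186

A(solenoid valve) = MTBF/(MTBF+MTTR) = 18665/(18665+101.7) = 0.994581
A(level switch) = MTBF/(MTBF+MTTR) = 14865/(14865+40.8) = 0.997263
Series availability: 0.994581 × 0.997263 = 0.99186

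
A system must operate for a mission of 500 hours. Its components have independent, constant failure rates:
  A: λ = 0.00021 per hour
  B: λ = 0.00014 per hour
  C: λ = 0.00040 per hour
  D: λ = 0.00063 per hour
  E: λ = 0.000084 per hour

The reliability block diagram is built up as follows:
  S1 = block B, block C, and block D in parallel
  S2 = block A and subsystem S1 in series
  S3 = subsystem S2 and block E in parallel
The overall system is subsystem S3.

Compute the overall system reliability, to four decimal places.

R(A) = exp(−0.00021 × 500) = 0.900325
R(B) = exp(−0.00014 × 500) = 0.932394
R(C) = exp(−0.00040 × 500) = 0.818731
R(D) = exp(−0.00063 × 500) = 0.729789
R(E) = exp(−0.000084 × 500) = 0.958870
Parallel (B, C, and D): 1 − (1 − 0.932394)(1 − 0.818731)(1 − 0.729789) = 0.996689
Series (A and [0.996689]): 0.900325 × 0.996689 = 0.897344
Parallel ([0.897344] and E): 1 − (1 − 0.897344)(1 − 0.958870) = 0.9958

0.9958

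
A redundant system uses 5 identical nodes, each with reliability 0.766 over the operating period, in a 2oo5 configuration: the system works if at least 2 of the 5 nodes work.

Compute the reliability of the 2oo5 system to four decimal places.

0.9878

R = Σ_{i=2}^{5} C(5,i) p^i (1−p)^{5−i} with p = 0.766
C(5,2)·0.766^2·0.234^3 = 0.075180
C(5,3)·0.766^3·0.234^2 = 0.246104
C(5,4)·0.766^4·0.234^1 = 0.402811
C(5,5)·0.766^5·0.234^0 = 0.263720
Sum = 0.9878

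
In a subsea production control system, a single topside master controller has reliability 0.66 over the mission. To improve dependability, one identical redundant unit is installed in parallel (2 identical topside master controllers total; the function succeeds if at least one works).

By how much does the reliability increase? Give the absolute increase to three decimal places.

R_before = 0.66
R_after = 1 − (1 − 0.66)^2 = 0.884
ΔR = 0.884 − 0.66 = 0.224

0.224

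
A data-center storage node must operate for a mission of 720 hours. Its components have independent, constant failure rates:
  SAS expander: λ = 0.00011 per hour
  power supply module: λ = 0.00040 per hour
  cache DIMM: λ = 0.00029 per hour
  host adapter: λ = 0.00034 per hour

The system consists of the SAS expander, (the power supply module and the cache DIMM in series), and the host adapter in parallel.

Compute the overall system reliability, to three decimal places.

R(SAS expander) = exp(−0.00011 × 720) = 0.92386
R(power supply module) = exp(−0.00040 × 720) = 0.74976
R(cache DIMM) = exp(−0.00029 × 720) = 0.81156
R(host adapter) = exp(−0.00034 × 720) = 0.78286
Series (power supply module and cache DIMM): 0.74976 × 0.81156 = 0.60848
Parallel (SAS expander, [0.60848], and host adapter): 1 − (1 − 0.92386)(1 − 0.60848)(1 − 0.78286) = 0.994

0.994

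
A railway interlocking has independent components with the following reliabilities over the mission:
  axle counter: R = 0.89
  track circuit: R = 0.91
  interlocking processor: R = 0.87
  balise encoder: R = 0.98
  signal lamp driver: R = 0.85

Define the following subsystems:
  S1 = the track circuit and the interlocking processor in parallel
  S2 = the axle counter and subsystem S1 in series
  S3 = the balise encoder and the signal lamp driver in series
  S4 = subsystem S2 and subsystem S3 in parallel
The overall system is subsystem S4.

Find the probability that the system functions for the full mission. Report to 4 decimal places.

0.9799

Parallel (track circuit and interlocking processor): 1 − (1 − 0.910000)(1 − 0.870000) = 0.988300
Series (axle counter and [0.988300]): 0.890000 × 0.988300 = 0.879587
Series (balise encoder and signal lamp driver): 0.980000 × 0.850000 = 0.833000
Parallel ([0.879587] and [0.833000]): 1 − (1 − 0.879587)(1 − 0.833000) = 0.9799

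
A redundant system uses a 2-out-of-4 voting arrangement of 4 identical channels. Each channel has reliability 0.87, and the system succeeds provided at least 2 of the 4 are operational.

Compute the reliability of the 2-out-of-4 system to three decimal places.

0.992

R = Σ_{i=2}^{4} C(4,i) p^i (1−p)^{4−i} with p = 0.87
C(4,2)·0.87^2·0.13^2 = 0.07675
C(4,3)·0.87^3·0.13^1 = 0.34242
C(4,4)·0.87^4·0.13^0 = 0.57290
Sum = 0.992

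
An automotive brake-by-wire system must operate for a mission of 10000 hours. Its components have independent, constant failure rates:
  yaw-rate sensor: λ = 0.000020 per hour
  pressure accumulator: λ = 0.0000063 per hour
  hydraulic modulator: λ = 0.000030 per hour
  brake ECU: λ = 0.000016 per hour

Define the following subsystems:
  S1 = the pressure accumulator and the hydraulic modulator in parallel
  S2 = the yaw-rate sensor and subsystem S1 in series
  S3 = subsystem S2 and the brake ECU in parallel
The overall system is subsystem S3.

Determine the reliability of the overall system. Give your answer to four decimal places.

R(yaw-rate sensor) = exp(−0.000020 × 10000) = 0.818731
R(pressure accumulator) = exp(−0.0000063 × 10000) = 0.938943
R(hydraulic modulator) = exp(−0.000030 × 10000) = 0.740818
R(brake ECU) = exp(−0.000016 × 10000) = 0.852144
Parallel (pressure accumulator and hydraulic modulator): 1 − (1 − 0.938943)(1 − 0.740818) = 0.984175
Series (yaw-rate sensor and [0.984175]): 0.818731 × 0.984175 = 0.805775
Parallel ([0.805775] and brake ECU): 1 − (1 − 0.805775)(1 − 0.852144) = 0.9713

0.9713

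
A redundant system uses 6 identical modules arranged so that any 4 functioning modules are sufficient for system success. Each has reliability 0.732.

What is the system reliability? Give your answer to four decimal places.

R = Σ_{i=4}^{6} C(6,i) p^i (1−p)^{6−i} with p = 0.732
C(6,4)·0.732^4·0.268^2 = 0.309318
C(6,5)·0.732^5·0.268^1 = 0.337941
C(6,6)·0.732^6·0.268^0 = 0.153839
Sum = 0.8011

0.8011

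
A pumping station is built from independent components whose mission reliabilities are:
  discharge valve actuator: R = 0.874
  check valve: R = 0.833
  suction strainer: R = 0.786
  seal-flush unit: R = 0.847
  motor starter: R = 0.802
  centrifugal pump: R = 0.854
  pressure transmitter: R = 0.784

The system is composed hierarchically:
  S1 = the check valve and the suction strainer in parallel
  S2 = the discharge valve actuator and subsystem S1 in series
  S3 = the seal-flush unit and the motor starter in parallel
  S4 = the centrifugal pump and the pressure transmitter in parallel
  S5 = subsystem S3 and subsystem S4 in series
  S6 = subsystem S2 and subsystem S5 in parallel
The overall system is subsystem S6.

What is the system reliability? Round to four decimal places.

0.9904

Parallel (check valve and suction strainer): 1 − (1 − 0.833000)(1 − 0.786000) = 0.964262
Series (discharge valve actuator and [0.964262]): 0.874000 × 0.964262 = 0.842765
Parallel (seal-flush unit and motor starter): 1 − (1 − 0.847000)(1 − 0.802000) = 0.969706
Parallel (centrifugal pump and pressure transmitter): 1 − (1 − 0.854000)(1 − 0.784000) = 0.968464
Series ([0.969706] and [0.968464]): 0.969706 × 0.968464 = 0.939125
Parallel ([0.842765] and [0.939125]): 1 − (1 − 0.842765)(1 − 0.939125) = 0.9904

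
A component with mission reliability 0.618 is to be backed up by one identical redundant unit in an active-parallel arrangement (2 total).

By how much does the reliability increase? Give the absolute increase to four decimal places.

R_before = 0.618
R_after = 1 − (1 − 0.618)^2 = 0.8541
ΔR = 0.8541 − 0.618 = 0.2361

0.2361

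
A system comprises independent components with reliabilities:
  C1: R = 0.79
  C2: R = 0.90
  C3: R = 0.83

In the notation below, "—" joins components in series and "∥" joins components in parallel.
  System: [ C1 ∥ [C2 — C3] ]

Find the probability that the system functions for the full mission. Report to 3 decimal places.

Series (C2 and C3): 0.90000 × 0.83000 = 0.74700
Parallel (C1 and [0.74700]): 1 − (1 − 0.79000)(1 − 0.74700) = 0.947

0.947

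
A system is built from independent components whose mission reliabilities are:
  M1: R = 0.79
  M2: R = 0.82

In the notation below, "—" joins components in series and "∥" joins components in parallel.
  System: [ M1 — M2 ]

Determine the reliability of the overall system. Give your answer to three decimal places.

0.648

Series (M1 and M2): 0.79000 × 0.82000 = 0.648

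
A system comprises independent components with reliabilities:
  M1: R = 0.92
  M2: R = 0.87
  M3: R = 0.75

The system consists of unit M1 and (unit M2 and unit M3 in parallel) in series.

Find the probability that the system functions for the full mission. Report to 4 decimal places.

Parallel (M2 and M3): 1 − (1 − 0.870000)(1 − 0.750000) = 0.967500
Series (M1 and [0.967500]): 0.920000 × 0.967500 = 0.8901

0.8901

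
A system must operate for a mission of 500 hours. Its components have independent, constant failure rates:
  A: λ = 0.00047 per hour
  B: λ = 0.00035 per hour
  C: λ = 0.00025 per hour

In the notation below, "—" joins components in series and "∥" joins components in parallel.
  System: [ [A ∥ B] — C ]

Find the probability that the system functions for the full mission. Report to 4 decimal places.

R(A) = exp(−0.00047 × 500) = 0.790571
R(B) = exp(−0.00035 × 500) = 0.839457
R(C) = exp(−0.00025 × 500) = 0.882497
Parallel (A and B): 1 − (1 − 0.790571)(1 − 0.839457) = 0.966378
Series ([0.966378] and C): 0.966378 × 0.882497 = 0.8528

0.8528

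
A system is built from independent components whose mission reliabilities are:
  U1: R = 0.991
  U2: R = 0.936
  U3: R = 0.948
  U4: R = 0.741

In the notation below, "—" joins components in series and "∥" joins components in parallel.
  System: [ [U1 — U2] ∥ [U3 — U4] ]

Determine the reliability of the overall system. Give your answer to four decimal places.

Series (U1 and U2): 0.991000 × 0.936000 = 0.927576
Series (U3 and U4): 0.948000 × 0.741000 = 0.702468
Parallel ([0.927576] and [0.702468]): 1 − (1 − 0.927576)(1 − 0.702468) = 0.9785

0.9785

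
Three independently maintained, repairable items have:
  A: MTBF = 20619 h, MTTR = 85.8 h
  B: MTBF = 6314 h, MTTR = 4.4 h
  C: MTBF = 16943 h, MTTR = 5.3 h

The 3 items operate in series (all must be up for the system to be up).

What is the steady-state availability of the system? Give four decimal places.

A(A) = MTBF/(MTBF+MTTR) = 20619/(20619+85.8) = 0.995856
A(B) = MTBF/(MTBF+MTTR) = 6314/(6314+4.4) = 0.999304
A(C) = MTBF/(MTBF+MTTR) = 16943/(16943+5.3) = 0.999687
Series availability: 0.995856 × 0.999304 × 0.999687 = 0.9949

0.9949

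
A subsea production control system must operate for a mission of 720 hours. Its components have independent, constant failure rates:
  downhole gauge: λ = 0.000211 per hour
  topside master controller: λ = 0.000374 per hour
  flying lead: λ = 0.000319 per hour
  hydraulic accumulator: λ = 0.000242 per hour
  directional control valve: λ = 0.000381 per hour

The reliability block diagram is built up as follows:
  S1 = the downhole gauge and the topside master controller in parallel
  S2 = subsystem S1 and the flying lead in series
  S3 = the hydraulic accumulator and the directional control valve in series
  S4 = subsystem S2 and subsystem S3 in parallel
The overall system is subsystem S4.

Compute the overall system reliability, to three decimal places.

R(downhole gauge) = exp(−0.000211 × 720) = 0.85906
R(topside master controller) = exp(−0.000374 × 720) = 0.76393
R(flying lead) = exp(−0.000319 × 720) = 0.79479
R(hydraulic accumulator) = exp(−0.000242 × 720) = 0.84010
R(directional control valve) = exp(−0.000381 × 720) = 0.76009
Parallel (downhole gauge and topside master controller): 1 − (1 − 0.85906)(1 − 0.76393) = 0.96673
Series ([0.96673] and flying lead): 0.96673 × 0.79479 = 0.76835
Series (hydraulic accumulator and directional control valve): 0.84010 × 0.76009 = 0.63855
Parallel ([0.76835] and [0.63855]): 1 − (1 − 0.76835)(1 − 0.63855) = 0.916

0.916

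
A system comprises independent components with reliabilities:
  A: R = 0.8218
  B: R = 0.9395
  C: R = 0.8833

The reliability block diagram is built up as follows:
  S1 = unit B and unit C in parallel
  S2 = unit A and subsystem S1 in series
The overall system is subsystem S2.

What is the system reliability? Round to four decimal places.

Parallel (B and C): 1 − (1 − 0.939500)(1 − 0.883300) = 0.992940
Series (A and [0.992940]): 0.821800 × 0.992940 = 0.8160

0.8160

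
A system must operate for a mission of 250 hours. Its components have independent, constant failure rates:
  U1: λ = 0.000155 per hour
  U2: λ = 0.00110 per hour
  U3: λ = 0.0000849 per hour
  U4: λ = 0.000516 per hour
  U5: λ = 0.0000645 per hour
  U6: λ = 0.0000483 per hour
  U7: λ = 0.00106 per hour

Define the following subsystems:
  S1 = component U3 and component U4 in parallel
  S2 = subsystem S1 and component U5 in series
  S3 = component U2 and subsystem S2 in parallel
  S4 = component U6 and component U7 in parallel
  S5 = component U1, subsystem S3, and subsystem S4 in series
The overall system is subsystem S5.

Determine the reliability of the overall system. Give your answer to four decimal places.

0.9550

R(U1) = exp(−0.000155 × 250) = 0.961991
R(U2) = exp(−0.00110 × 250) = 0.759572
R(U3) = exp(−0.0000849 × 250) = 0.978999
R(U4) = exp(−0.000516 × 250) = 0.878974
R(U5) = exp(−0.0000645 × 250) = 0.984004
R(U6) = exp(−0.0000483 × 250) = 0.987998
R(U7) = exp(−0.00106 × 250) = 0.767206
Parallel (U3 and U4): 1 − (1 − 0.978999)(1 − 0.878974) = 0.997458
Series ([0.997458] and U5): 0.997458 × 0.984004 = 0.981503
Parallel (U2 and [0.981503]): 1 − (1 − 0.759572)(1 − 0.981503) = 0.995553
Parallel (U6 and U7): 1 − (1 − 0.987998)(1 − 0.767206) = 0.997206
Series (U1, [0.995553], and [0.997206]): 0.961991 × 0.995553 × 0.997206 = 0.9550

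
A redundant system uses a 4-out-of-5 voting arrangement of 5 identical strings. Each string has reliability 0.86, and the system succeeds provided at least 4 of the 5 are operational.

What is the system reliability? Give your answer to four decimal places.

R = Σ_{i=4}^{5} C(5,i) p^i (1−p)^{5−i} with p = 0.86
C(5,4)·0.86^4·0.14^1 = 0.382906
C(5,5)·0.86^5·0.14^0 = 0.470427
Sum = 0.8533

0.8533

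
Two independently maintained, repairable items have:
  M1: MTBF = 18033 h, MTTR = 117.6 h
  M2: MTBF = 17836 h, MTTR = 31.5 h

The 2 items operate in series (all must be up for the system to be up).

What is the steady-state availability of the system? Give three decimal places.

A(M1) = MTBF/(MTBF+MTTR) = 18033/(18033+117.6) = 0.993521
A(M2) = MTBF/(MTBF+MTTR) = 17836/(17836+31.5) = 0.998237
Series availability: 0.993521 × 0.998237 = 0.992

0.992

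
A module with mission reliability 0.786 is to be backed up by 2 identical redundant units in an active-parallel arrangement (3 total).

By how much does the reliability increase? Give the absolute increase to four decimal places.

R_before = 0.786
R_after = 1 − (1 − 0.786)^3 = 0.9902
ΔR = 0.9902 − 0.786 = 0.2042

0.2042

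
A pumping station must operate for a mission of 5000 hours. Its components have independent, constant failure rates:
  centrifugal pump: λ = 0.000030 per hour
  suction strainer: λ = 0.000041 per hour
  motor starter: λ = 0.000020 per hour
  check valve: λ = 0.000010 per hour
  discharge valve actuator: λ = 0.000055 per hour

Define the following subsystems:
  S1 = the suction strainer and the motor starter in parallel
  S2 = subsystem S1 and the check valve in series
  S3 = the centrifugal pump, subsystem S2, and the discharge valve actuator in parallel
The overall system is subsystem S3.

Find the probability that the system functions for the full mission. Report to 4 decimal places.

R(centrifugal pump) = exp(−0.000030 × 5000) = 0.860708
R(suction strainer) = exp(−0.000041 × 5000) = 0.814647
R(motor starter) = exp(−0.000020 × 5000) = 0.904837
R(check valve) = exp(−0.000010 × 5000) = 0.951229
R(discharge valve actuator) = exp(−0.000055 × 5000) = 0.759572
Parallel (suction strainer and motor starter): 1 − (1 − 0.814647)(1 − 0.904837) = 0.982361
Series ([0.982361] and check valve): 0.982361 × 0.951229 = 0.934450
Parallel (centrifugal pump, [0.934450], and discharge valve actuator): 1 − (1 − 0.860708)(1 − 0.934450)(1 − 0.759572) = 0.9978

0.9978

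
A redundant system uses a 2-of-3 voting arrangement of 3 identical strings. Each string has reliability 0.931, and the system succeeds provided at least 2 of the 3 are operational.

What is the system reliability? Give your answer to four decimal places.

0.9864

R = Σ_{i=2}^{3} C(3,i) p^i (1−p)^{3−i} with p = 0.931
C(3,2)·0.931^2·0.069^1 = 0.179420
C(3,3)·0.931^3·0.069^0 = 0.806954
Sum = 0.9864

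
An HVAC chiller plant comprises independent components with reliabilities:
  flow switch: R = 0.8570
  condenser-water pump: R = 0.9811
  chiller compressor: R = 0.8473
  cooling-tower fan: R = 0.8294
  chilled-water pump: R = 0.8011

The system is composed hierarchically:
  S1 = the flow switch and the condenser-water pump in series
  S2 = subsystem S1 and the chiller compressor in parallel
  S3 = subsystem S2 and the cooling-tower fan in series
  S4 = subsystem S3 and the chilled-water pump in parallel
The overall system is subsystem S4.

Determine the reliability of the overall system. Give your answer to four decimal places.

Series (flow switch and condenser-water pump): 0.857000 × 0.981100 = 0.840803
Parallel ([0.840803] and chiller compressor): 1 − (1 − 0.840803)(1 − 0.847300) = 0.975691
Series ([0.975691] and cooling-tower fan): 0.975691 × 0.829400 = 0.809238
Parallel ([0.809238] and chilled-water pump): 1 − (1 − 0.809238)(1 − 0.801100) = 0.9621

0.9621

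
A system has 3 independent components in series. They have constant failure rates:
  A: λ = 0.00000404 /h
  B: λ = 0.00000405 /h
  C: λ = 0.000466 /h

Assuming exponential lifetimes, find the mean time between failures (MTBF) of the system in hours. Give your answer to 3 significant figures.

Series of exponential components: λ_sys = Σ λ_i
λ_sys = 0.00000404 + 0.00000405 + 0.000466 = 4.7409e-04 /h
MTBF = 1 / λ_sys = 2110 h

2110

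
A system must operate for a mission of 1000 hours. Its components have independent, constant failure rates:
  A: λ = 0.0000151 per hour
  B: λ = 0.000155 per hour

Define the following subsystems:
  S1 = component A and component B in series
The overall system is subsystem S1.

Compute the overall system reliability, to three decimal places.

0.844

R(A) = exp(−0.0000151 × 1000) = 0.98501
R(B) = exp(−0.000155 × 1000) = 0.85642
Series (A and B): 0.98501 × 0.85642 = 0.844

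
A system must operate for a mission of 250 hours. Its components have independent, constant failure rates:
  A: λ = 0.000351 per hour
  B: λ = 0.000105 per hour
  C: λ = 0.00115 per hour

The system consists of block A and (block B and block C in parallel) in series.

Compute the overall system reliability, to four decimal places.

R(A) = exp(−0.000351 × 250) = 0.915990
R(B) = exp(−0.000105 × 250) = 0.974092
R(C) = exp(−0.00115 × 250) = 0.750137
Parallel (B and C): 1 − (1 − 0.974092)(1 − 0.750137) = 0.993527
Series (A and [0.993527]): 0.915990 × 0.993527 = 0.9101

0.9101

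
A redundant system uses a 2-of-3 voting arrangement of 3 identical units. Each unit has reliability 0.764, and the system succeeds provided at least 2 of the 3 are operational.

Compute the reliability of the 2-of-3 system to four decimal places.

R = Σ_{i=2}^{3} C(3,i) p^i (1−p)^{3−i} with p = 0.764
C(3,2)·0.764^2·0.236^1 = 0.413257
C(3,3)·0.764^3·0.236^0 = 0.445944
Sum = 0.8592

0.8592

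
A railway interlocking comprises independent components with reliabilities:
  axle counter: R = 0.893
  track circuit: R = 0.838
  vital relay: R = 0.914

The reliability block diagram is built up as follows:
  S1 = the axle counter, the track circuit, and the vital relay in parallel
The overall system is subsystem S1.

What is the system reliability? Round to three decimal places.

0.999

Parallel (axle counter, track circuit, and vital relay): 1 − (1 − 0.89300)(1 − 0.83800)(1 − 0.91400) = 0.999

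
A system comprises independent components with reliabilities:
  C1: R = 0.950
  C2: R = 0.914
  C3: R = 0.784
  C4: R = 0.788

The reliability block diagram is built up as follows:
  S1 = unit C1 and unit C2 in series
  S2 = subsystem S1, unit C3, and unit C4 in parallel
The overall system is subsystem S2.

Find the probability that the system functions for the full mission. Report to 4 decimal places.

0.9940

Series (C1 and C2): 0.950000 × 0.914000 = 0.868300
Parallel ([0.868300], C3, and C4): 1 − (1 − 0.868300)(1 − 0.784000)(1 − 0.788000) = 0.9940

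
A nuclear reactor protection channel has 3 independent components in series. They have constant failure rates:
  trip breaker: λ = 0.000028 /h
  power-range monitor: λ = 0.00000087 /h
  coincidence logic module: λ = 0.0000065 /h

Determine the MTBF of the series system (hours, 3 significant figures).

28300

Series of exponential components: λ_sys = Σ λ_i
λ_sys = 0.000028 + 0.00000087 + 0.0000065 = 3.5370e-05 /h
MTBF = 1 / λ_sys = 28300 h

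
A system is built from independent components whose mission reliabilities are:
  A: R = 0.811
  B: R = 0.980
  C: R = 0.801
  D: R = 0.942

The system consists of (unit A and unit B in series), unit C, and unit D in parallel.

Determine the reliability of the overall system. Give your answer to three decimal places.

Series (A and B): 0.81100 × 0.98000 = 0.79478
Parallel ([0.79478], C, and D): 1 − (1 − 0.79478)(1 − 0.80100)(1 − 0.94200) = 0.998

0.998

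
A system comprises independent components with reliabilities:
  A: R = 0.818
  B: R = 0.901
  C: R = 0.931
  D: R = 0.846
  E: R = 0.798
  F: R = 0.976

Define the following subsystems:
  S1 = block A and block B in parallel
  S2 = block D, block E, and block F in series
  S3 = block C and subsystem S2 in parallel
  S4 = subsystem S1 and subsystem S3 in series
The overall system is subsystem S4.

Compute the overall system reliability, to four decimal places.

0.9589

Parallel (A and B): 1 − (1 − 0.818000)(1 − 0.901000) = 0.981982
Series (D, E, and F): 0.846000 × 0.798000 × 0.976000 = 0.658905
Parallel (C and [0.658905]): 1 − (1 − 0.931000)(1 − 0.658905) = 0.976464
Series ([0.981982] and [0.976464]): 0.981982 × 0.976464 = 0.9589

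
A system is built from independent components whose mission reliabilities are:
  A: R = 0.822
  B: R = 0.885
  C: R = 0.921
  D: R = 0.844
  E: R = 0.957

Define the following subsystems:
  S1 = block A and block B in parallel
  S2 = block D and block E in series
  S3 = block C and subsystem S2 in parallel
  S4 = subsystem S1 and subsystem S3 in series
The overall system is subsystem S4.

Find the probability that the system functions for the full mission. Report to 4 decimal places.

Parallel (A and B): 1 − (1 − 0.822000)(1 − 0.885000) = 0.979530
Series (D and E): 0.844000 × 0.957000 = 0.807708
Parallel (C and [0.807708]): 1 − (1 − 0.921000)(1 − 0.807708) = 0.984809
Series ([0.979530] and [0.984809]): 0.979530 × 0.984809 = 0.9646

0.9646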